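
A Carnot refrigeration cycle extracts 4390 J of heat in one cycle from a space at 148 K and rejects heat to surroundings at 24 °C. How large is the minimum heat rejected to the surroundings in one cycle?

T_H = 24 °C → 24 + 273.15 = 297.15 K.
For a reversible cycle Q_H/Q_C = T_H/T_C, so Q_H = Q_C·T_H/T_C = 4390 × 297.15/148.00 = 8814 J.

Q_H ≈ 8814 J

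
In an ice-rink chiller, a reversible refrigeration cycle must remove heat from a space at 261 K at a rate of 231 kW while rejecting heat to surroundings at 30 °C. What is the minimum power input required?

Ẇ_in ≈ 37.3 kW

T_H = 30 °C → 30 + 273.15 = 303.15 K.
COP_R = T_C/(T_H − T_C) = 261.00/42.15 = 6.1922.
W = Q_C/COP_R = 231/6.1922 = 37.3 kW.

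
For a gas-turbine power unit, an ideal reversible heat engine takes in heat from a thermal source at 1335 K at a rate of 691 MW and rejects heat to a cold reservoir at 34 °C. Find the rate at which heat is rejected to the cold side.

Q̇_C ≈ 159.0 MW

T_C = 34 °C → 34 + 273.15 = 307.15 K.
For a reversible engine, η = 1 − T_C/T_H = 1 − 307.15/1335.00 = 0.7699.
For a reversible cycle Q_C/Q_H = T_C/T_H, so Q_C = 691 × 307.15/1335.00 = 159.0 MW.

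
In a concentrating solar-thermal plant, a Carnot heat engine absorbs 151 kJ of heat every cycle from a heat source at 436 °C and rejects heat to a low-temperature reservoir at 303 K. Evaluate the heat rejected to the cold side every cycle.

T_H = 436 °C → 436 + 273.15 = 709.15 K.
Carnot efficiency: η = 1 − T_C/T_H = 1 − 303.00/709.15 = 0.5727.
For a reversible cycle Q_C/Q_H = T_C/T_H, so Q_C = 151 × 303.00/709.15 = 64.5 kJ.

Q_C ≈ 64.5 kJ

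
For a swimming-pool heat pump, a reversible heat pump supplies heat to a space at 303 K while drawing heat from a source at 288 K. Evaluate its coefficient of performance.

COP_HP ≈ 20.2

The Carnot heat-pump COP is COP_HP = T_H/(T_H − T_C) = 303.00/(303.00 − 288.00) = 20.2.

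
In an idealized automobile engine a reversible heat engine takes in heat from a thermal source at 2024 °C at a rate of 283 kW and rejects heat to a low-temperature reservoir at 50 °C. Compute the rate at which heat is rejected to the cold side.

Q̇_C ≈ 39.81 kW

T_H = 2024 °C → 2024 + 273.15 = 2297.15 K.
T_C = 50 °C → 50 + 273.15 = 323.15 K.
Since the cycle is reversible, η = 1 − T_C/T_H = 1 − 323.15/2297.15 = 0.8593.
For a reversible cycle Q_C/Q_H = T_C/T_H, so Q_C = 283 × 323.15/2297.15 = 39.81 kW.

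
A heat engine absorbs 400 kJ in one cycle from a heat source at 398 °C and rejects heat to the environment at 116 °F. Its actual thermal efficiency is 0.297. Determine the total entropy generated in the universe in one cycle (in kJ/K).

ΔS_univ ≈ 0.283 kJ/K

T_H = 398 °C → 398 + 273.15 = 671.15 K.
T_C = 116 °F → (116 − 32) × 5/9 = 46.67 °C = 319.82 K.
W = η·Q_H = 0.297 × 400 = 118.8 kJ, so Q_C = Q_H − W = 281.2 kJ.
Entropy balance on the reservoirs: −Q_H/T_H = -0.5960 kJ/K, +Q_C/T_C = 0.8793 kJ/K.
ΔS_univ = −Q_H/T_H + Q_C/T_C = 0.283 kJ/K (> 0, since η = 0.297 < η_Carnot = 0.523).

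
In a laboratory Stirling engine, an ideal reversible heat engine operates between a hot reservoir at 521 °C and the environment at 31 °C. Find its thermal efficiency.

T_H = 521 °C → 521 + 273.15 = 794.15 K.
T_C = 31 °C → 31 + 273.15 = 304.15 K.
For a reversible engine, η = 1 − T_C/T_H = 1 − 304.15/794.15 = 0.617.

η ≈ 0.617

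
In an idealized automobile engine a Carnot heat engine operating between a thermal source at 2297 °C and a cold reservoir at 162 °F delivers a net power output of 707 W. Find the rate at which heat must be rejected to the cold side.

T_H = 2297 °C → 2297 + 273.15 = 2570.15 K.
T_C = 162 °F → (162 − 32) × 5/9 = 72.22 °C = 345.37 K.
The Carnot efficiency is η = 1 − T_C/T_H = 1 − 345.37/2570.15 = 0.8656.
Since Q_C/Q_H = T_C/T_H and Q_H = W/η, Q_C = W·T_C/(T_H − T_C) = 707 × 345.37/2224.78 = 109.8 W.

Q̇_C ≈ 109.8 W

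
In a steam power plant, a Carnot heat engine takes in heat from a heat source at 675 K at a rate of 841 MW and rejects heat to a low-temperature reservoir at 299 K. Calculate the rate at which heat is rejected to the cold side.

Q̇_C ≈ 373 MW

Carnot efficiency: η = 1 − T_C/T_H = 1 − 299.00/675.00 = 0.5570.
For a reversible cycle Q_C/Q_H = T_C/T_H, so Q_C = 841 × 299.00/675.00 = 373 MW.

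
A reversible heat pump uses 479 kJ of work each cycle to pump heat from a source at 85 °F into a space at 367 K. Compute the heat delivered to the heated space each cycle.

T_C = 85 °F → (85 − 32) × 5/9 = 29.44 °C = 302.59 K.
COP_HP = T_H/(T_H − T_C) = 367.00/64.41 = 5.6983.
Q_H = COP_HP · W = 5.6983 × 479 = 2730 kJ.

Q_H ≈ 2730 kJ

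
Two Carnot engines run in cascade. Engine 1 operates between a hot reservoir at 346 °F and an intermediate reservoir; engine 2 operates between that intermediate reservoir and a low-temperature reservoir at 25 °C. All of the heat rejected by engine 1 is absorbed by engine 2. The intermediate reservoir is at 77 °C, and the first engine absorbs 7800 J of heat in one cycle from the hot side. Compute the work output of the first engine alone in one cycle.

W₁ ≈ 1700 J

T_H = 346 °F → (346 − 32) × 5/9 = 174.44 °C = 447.59 K.
T_C = 25 °C → 25 + 273.15 = 298.15 K.
T_m = 77 °C → 77 + 273.15 = 350.15 K.
First-stage efficiency η₁ = 1 − T_m/T_H = 1 − 350.15/447.59 = 0.2177.
W₁ = η₁·Q_H = 0.2177 × 7800 = 1700 J.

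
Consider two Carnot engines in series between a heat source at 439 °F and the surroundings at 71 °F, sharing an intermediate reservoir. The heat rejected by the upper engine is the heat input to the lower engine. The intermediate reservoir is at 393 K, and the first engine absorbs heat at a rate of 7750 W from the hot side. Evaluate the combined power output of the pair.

Ẇ_total ≈ 3174 W

T_H = 439 °F → (439 − 32) × 5/9 = 226.11 °C = 499.26 K.
T_C = 71 °F → (71 − 32) × 5/9 = 21.67 °C = 294.82 K.
Two reversible stages in series are equivalent to a single Carnot engine between T_H and T_C, so η_total = 1 − T_C/T_H = 1 − 294.82/499.26 = 0.4095.
W_total = η_total · Q_H = 0.4095 × 7750 = 3174 W.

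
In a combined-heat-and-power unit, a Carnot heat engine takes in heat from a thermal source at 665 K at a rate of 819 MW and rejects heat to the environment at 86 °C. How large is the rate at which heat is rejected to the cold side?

Q̇_C ≈ 442.3 MW

T_C = 86 °C → 86 + 273.15 = 359.15 K.
Since the cycle is reversible, η = 1 − T_C/T_H = 1 − 359.15/665.00 = 0.4599.
For a reversible cycle Q_C/Q_H = T_C/T_H, so Q_C = 819 × 359.15/665.00 = 442.3 MW.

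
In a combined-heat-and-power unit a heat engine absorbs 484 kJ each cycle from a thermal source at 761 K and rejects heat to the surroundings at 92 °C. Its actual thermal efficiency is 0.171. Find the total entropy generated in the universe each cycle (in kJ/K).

ΔS_univ ≈ 0.463 kJ/K

T_C = 92 °C → 92 + 273.15 = 365.15 K.
W = η·Q_H = 0.171 × 484 = 82.76 kJ, so Q_C = Q_H − W = 401.2 kJ.
Entropy balance on the reservoirs: −Q_H/T_H = -0.6360 kJ/K, +Q_C/T_C = 1.099 kJ/K.
ΔS_univ = −Q_H/T_H + Q_C/T_C = 0.463 kJ/K (> 0, since η = 0.171 < η_Carnot = 0.520).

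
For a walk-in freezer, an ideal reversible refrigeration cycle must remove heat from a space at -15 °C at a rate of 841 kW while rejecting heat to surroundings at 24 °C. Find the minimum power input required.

T_H = 24 °C → 24 + 273.15 = 297.15 K.
T_C = -15 °C → -15 + 273.15 = 258.15 K.
For a reversible refrigerator, COP_R = T_C/(T_H − T_C) = 258.15/39.00 = 6.6192.
W = Q_C/COP_R = 841/6.6192 = 127.1 kW.

Ẇ_in ≈ 127.1 kW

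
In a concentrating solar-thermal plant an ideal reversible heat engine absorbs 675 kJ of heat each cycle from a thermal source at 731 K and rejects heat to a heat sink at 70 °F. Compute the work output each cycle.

T_C = 70 °F → (70 − 32) × 5/9 = 21.11 °C = 294.26 K.
For a reversible engine, η = 1 − T_C/T_H = 1 − 294.26/731.00 = 0.5975.
W = η·Q_H = 0.5975 × 675 = 403 kJ.

W ≈ 403 kJ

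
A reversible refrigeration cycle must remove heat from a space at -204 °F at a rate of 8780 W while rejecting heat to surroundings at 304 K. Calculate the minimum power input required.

T_C = -204 °F → (-204 − 32) × 5/9 = -131.11 °C = 142.04 K.
For a reversible refrigerator, COP_R = T_C/(T_H − T_C) = 142.04/161.96 = 0.8770.
W = Q_C/COP_R = 8780/0.8770 = 10000 W.

Ẇ_in ≈ 10000 W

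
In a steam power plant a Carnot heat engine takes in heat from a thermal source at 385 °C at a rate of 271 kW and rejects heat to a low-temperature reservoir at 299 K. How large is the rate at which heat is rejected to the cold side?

Q̇_C ≈ 123 kW

T_H = 385 °C → 385 + 273.15 = 658.15 K.
Since the cycle is reversible, η = 1 − T_C/T_H = 1 − 299.00/658.15 = 0.5457.
For a reversible cycle Q_C/Q_H = T_C/T_H, so Q_C = 271 × 299.00/658.15 = 123 kW.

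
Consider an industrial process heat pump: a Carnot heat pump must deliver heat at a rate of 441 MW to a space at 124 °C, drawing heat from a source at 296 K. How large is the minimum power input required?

T_H = 124 °C → 124 + 273.15 = 397.15 K.
Reversible heating COP: COP_HP = T_H/(T_H − T_C) = 397.15/101.15 = 3.9263.
W = Q_H/COP_HP = 441/3.9263 = 112 MW.

Ẇ_in ≈ 112 MW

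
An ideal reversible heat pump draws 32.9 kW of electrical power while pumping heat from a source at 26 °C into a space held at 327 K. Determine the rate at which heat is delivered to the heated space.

Q̇_H ≈ 386 kW

T_C = 26 °C → 26 + 273.15 = 299.15 K.
Reversible heating COP: COP_HP = T_H/(T_H − T_C) = 327.00/27.85 = 11.7415.
Q_H = COP_HP · W = 11.7415 × 32.9 = 386 kW.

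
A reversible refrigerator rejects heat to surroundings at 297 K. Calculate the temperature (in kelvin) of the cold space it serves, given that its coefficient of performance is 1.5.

T_C ≈ 178.2 K

COP_R = T_C/(T_H − T_C) ⇒ T_C = T_H·COP_R/(1 + COP_R) = 297.00 × 1.5/(1 + 1.5) = 178.2 K.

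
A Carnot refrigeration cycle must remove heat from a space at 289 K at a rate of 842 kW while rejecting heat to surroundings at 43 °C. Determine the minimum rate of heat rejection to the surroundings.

Q̇_H ≈ 921 kW

T_H = 43 °C → 43 + 273.15 = 316.15 K.
For a reversible cycle Q_H/Q_C = T_H/T_C, so Q_H = Q_C·T_H/T_C = 842 × 316.15/289.00 = 921 kW.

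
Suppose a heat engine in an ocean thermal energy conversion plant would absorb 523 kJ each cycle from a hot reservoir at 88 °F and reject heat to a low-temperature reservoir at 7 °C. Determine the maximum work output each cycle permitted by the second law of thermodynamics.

T_H = 88 °F → (88 − 32) × 5/9 = 31.11 °C = 304.26 K.
T_C = 7 °C → 7 + 273.15 = 280.15 K.
The upper bound on efficiency is η_max = 1 − T_C/T_H = 1 − 280.15/304.26 = 0.0792.
W_max = η_max · Q_H = 0.0792 × 523 = 41.4 kJ.

W_max ≈ 41.4 kJ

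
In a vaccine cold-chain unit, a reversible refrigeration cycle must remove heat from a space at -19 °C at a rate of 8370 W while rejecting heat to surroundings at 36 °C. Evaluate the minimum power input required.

Ẇ_in ≈ 1810 W

T_H = 36 °C → 36 + 273.15 = 309.15 K.
T_C = -19 °C → -19 + 273.15 = 254.15 K.
For a reversible refrigerator, COP_R = T_C/(T_H − T_C) = 254.15/55.00 = 4.6209.
W = Q_C/COP_R = 8370/4.6209 = 1810 W.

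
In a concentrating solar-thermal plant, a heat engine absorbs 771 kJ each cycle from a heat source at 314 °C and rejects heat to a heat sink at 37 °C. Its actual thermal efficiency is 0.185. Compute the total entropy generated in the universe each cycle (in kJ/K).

T_H = 314 °C → 314 + 273.15 = 587.15 K.
T_C = 37 °C → 37 + 273.15 = 310.15 K.
W = η·Q_H = 0.185 × 771 = 142.6 kJ, so Q_C = Q_H − W = 628.4 kJ.
Entropy balance on the reservoirs: −Q_H/T_H = -1.313 kJ/K, +Q_C/T_C = 2.026 kJ/K.
ΔS_univ = −Q_H/T_H + Q_C/T_C = 0.713 kJ/K (> 0, since η = 0.185 < η_Carnot = 0.472).

ΔS_univ ≈ 0.713 kJ/K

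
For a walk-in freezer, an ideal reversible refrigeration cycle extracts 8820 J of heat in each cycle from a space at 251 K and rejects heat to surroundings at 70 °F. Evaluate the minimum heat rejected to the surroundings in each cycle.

Q_H ≈ 10300 J

T_H = 70 °F → (70 − 32) × 5/9 = 21.11 °C = 294.26 K.
For a reversible cycle Q_H/Q_C = T_H/T_C, so Q_H = Q_C·T_H/T_C = 8820 × 294.26/251.00 = 10300 J.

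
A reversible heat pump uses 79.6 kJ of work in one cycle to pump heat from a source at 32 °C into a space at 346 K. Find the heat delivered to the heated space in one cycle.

Q_H ≈ 674.2 kJ

T_C = 32 °C → 32 + 273.15 = 305.15 K.
The Carnot heat-pump COP is COP_HP = T_H/(T_H − T_C) = 346.00/40.85 = 8.4700.
Q_H = COP_HP · W = 8.4700 × 79.6 = 674.2 kJ.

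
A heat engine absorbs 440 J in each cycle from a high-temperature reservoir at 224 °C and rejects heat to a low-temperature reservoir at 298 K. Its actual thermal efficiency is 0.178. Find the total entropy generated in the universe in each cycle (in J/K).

T_H = 224 °C → 224 + 273.15 = 497.15 K.
W = η·Q_H = 0.178 × 440 = 78.32 J, so Q_C = Q_H − W = 361.7 J.
Reservoir entropy changes: ΔS_H = −Q_H/T_H = −440/497.15 = -0.8850 J/K and ΔS_C = +Q_C/T_C = 361.7/298.00 = 1.214 J/K.
ΔS_univ = −Q_H/T_H + Q_C/T_C = 0.329 J/K (> 0, since η = 0.178 < η_Carnot = 0.401).

ΔS_univ ≈ 0.329 J/K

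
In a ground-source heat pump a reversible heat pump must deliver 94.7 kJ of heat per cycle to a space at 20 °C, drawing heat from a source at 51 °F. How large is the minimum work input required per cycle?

W_in ≈ 3.051 kJ

T_H = 20 °C → 20 + 273.15 = 293.15 K.
T_C = 51 °F → (51 − 32) × 5/9 = 10.56 °C = 283.71 K.
Reversible heating COP: COP_HP = T_H/(T_H − T_C) = 293.15/9.44 = 31.0394.
W = Q_H/COP_HP = 94.7/31.0394 = 3.051 kJ.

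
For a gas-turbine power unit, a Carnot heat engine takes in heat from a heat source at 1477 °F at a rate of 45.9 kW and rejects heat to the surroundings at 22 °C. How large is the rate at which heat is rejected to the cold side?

T_H = 1477 °F → (1477 − 32) × 5/9 = 802.78 °C = 1075.93 K.
T_C = 22 °C → 22 + 273.15 = 295.15 K.
η_rev = 1 − T_C/T_H = 1 − 295.15/1075.93 = 0.7257.
For a reversible cycle Q_C/Q_H = T_C/T_H, so Q_C = 45.9 × 295.15/1075.93 = 12.6 kW.

Q̇_C ≈ 12.6 kW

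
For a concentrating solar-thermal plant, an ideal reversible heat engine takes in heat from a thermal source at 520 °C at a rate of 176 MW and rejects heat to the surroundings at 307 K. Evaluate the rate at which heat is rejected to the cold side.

Q̇_C ≈ 68.1 MW

T_H = 520 °C → 520 + 273.15 = 793.15 K.
The Carnot efficiency is η = 1 − T_C/T_H = 1 − 307.00/793.15 = 0.6129.
For a reversible cycle Q_C/Q_H = T_C/T_H, so Q_C = 176 × 307.00/793.15 = 68.1 MW.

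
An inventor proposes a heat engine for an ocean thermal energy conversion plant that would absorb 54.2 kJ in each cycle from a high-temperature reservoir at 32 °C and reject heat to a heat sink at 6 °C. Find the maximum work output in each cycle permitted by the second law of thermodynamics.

T_H = 32 °C → 32 + 273.15 = 305.15 K.
T_C = 6 °C → 6 + 273.15 = 279.15 K.
By the Carnot theorem, η_max = 1 − T_C/T_H = 1 − 279.15/305.15 = 0.0852.
W_max = η_max · Q_H = 0.0852 × 54.2 = 4.62 kJ.

W_max ≈ 4.62 kJ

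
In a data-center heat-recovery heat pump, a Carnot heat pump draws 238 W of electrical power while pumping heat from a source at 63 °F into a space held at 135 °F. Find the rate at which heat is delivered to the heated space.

T_H = 135 °F → (135 − 32) × 5/9 = 57.22 °C = 330.37 K.
T_C = 63 °F → (63 − 32) × 5/9 = 17.22 °C = 290.37 K.
Reversible heating COP: COP_HP = T_H/(T_H − T_C) = 330.37/40.00 = 8.2593.
Q_H = COP_HP · W = 8.2593 × 238 = 1966 W.

Q̇_H ≈ 1966 W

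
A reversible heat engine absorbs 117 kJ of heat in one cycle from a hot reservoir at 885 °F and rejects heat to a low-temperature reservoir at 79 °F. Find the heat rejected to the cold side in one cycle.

Q_C ≈ 46.87 kJ

T_H = 885 °F → (885 − 32) × 5/9 = 473.89 °C = 747.04 K.
T_C = 79 °F → (79 − 32) × 5/9 = 26.11 °C = 299.26 K.
Since the cycle is reversible, η = 1 − T_C/T_H = 1 − 299.26/747.04 = 0.5994.
For a reversible cycle Q_C/Q_H = T_C/T_H, so Q_C = 117 × 299.26/747.04 = 46.87 kJ.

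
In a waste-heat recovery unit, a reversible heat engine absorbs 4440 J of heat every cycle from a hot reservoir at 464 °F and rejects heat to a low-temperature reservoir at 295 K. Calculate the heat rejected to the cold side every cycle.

Q_C ≈ 2552 J

T_H = 464 °F → (464 − 32) × 5/9 = 240.00 °C = 513.15 K.
Since the cycle is reversible, η = 1 − T_C/T_H = 1 − 295.00/513.15 = 0.4251.
For a reversible cycle Q_C/Q_H = T_C/T_H, so Q_C = 4440 × 295.00/513.15 = 2552 J.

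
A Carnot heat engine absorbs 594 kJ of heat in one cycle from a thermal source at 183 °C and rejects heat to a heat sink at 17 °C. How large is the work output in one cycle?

T_H = 183 °C → 183 + 273.15 = 456.15 K.
T_C = 17 °C → 17 + 273.15 = 290.15 K.
For a reversible engine, η = 1 − T_C/T_H = 1 − 290.15/456.15 = 0.3639.
W = η·Q_H = 0.3639 × 594 = 216.2 kJ.

W ≈ 216.2 kJ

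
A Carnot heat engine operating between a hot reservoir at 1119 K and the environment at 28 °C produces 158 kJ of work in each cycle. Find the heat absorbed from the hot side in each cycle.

T_C = 28 °C → 28 + 273.15 = 301.15 K.
For a reversible engine, η = 1 − T_C/T_H = 1 − 301.15/1119.00 = 0.7309.
Q_H = W/η = 158/0.7309 = 216 kJ.

Q_H ≈ 216 kJ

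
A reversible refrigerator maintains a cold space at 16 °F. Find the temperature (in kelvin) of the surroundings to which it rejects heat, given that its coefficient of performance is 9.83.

T_H ≈ 291 K

T_C = 16 °F → (16 − 32) × 5/9 = -8.89 °C = 264.26 K.
COP_R = T_C/(T_H − T_C) ⇒ T_H = T_C·(1 + 1/COP_R) = 264.26 × (1 + 1/9.83) = 291 K.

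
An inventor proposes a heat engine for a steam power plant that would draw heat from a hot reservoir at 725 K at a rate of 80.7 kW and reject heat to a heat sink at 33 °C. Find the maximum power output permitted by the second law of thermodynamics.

T_C = 33 °C → 33 + 273.15 = 306.15 K.
By the Carnot theorem, η_max = 1 − T_C/T_H = 1 − 306.15/725.00 = 0.5777.
W_max = η_max · Q_H = 0.5777 × 80.7 = 46.6 kW.

Ẇ_max ≈ 46.6 kW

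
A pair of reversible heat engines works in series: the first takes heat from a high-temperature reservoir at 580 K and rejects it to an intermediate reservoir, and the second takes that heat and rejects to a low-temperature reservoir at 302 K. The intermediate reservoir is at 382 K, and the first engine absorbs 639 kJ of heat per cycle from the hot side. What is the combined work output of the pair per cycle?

W_total ≈ 306.3 kJ

Two reversible stages in series are equivalent to a single Carnot engine between T_H and T_C, so η_total = 1 − T_C/T_H = 1 − 302.00/580.00 = 0.4793.
W_total = η_total · Q_H = 0.4793 × 639 = 306.3 kJ.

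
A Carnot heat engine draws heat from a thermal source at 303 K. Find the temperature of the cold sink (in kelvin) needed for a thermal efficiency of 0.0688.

From η = 1 − T_C/T_H, T_C = T_H·(1 − η) = 303.00 × (1 − 0.0688) = 282.2 K.

T_C ≈ 282.2 K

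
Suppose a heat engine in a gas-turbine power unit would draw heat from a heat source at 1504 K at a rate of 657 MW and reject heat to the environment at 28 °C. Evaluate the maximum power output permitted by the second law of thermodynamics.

T_C = 28 °C → 28 + 273.15 = 301.15 K.
No engine can exceed the Carnot limit: η_max = 1 − T_C/T_H = 1 − 301.15/1504.00 = 0.7998.
W_max = η_max · Q_H = 0.7998 × 657 = 525 MW.

Ẇ_max ≈ 525 MW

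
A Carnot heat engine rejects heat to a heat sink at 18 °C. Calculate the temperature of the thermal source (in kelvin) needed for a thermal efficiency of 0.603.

T_H ≈ 733 K

T_C = 18 °C → 18 + 273.15 = 291.15 K.
From η = 1 − T_C/T_H, solving for T_H gives T_H = T_C/(1 − η) = 291.15/(1 − 0.603) = 733 K.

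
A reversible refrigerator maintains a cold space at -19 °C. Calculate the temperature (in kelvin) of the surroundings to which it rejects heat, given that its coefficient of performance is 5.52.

T_H ≈ 300 K

T_C = -19 °C → -19 + 273.15 = 254.15 K.
COP_R = T_C/(T_H − T_C) ⇒ T_H = T_C·(1 + 1/COP_R) = 254.15 × (1 + 1/5.52) = 300 K.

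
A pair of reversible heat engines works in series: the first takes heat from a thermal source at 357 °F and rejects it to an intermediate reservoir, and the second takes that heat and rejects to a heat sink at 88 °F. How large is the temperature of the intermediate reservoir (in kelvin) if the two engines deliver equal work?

T_m ≈ 379 K

T_H = 357 °F → (357 − 32) × 5/9 = 180.56 °C = 453.71 K.
T_C = 88 °F → (88 − 32) × 5/9 = 31.11 °C = 304.26 K.
For reversible stages Q_m = Q_H·(T_m/T_H). Setting W₁ = Q_H(1 − T_m/T_H) equal to W₂ = Q_m(1 − T_C/T_m) = Q_H·(T_m − T_C)/T_H gives T_H − T_m = T_m − T_C, so T_m = (T_H + T_C)/2 = (453.71 + 304.26)/2 = 379 K.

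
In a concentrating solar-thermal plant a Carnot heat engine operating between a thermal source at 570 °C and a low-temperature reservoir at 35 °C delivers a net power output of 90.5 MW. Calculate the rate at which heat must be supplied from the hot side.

Q̇_H ≈ 142.6 MW

T_H = 570 °C → 570 + 273.15 = 843.15 K.
T_C = 35 °C → 35 + 273.15 = 308.15 K.
Carnot efficiency: η = 1 − T_C/T_H = 1 − 308.15/843.15 = 0.6345.
Q_H = W/η = 90.5/0.6345 = 142.6 MW.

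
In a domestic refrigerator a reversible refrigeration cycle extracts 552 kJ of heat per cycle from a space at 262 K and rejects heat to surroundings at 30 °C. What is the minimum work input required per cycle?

T_H = 30 °C → 30 + 273.15 = 303.15 K.
COP_R = T_C/(T_H − T_C) = 262.00/41.15 = 6.3670.
W = Q_C/COP_R = 552/6.3670 = 86.7 kJ.

W_in ≈ 86.7 kJ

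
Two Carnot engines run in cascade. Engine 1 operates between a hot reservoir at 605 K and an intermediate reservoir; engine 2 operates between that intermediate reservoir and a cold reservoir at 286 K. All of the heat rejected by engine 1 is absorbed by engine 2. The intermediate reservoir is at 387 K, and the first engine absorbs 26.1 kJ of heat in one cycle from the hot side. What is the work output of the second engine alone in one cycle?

W₂ ≈ 4.36 kJ

Heat entering the second stage: Q_m = Q_H·(T_m/T_H) = 26.1 × 387.00/605.00 = 16.7 kJ.
Second-stage efficiency η₂ = 1 − T_C/T_m = 1 − 286.00/387.00 = 0.2610, so W₂ = η₂·Q_m = 4.36 kJ.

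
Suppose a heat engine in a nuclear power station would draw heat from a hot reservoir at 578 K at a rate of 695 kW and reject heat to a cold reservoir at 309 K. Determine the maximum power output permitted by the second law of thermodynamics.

Ẇ_max ≈ 323 kW

By the Carnot theorem, η_max = 1 − T_C/T_H = 1 − 309.00/578.00 = 0.4654.
W_max = η_max · Q_H = 0.4654 × 695 = 323 kW.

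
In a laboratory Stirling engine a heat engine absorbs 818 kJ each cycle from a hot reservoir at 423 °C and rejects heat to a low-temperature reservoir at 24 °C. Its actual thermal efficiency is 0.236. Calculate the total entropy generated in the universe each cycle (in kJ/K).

ΔS_univ ≈ 0.928 kJ/K

T_H = 423 °C → 423 + 273.15 = 696.15 K.
T_C = 24 °C → 24 + 273.15 = 297.15 K.
W = η·Q_H = 0.236 × 818 = 193.0 kJ, so Q_C = Q_H − W = 625.0 kJ.
The hot reservoir loses entropy Q_H/T_H = 818/696.15 = 1.175 kJ/K; the cold reservoir gains Q_C/T_C = 625.0/297.15 = 2.103 kJ/K.
ΔS_univ = −Q_H/T_H + Q_C/T_C = 0.928 kJ/K (> 0, since η = 0.236 < η_Carnot = 0.573).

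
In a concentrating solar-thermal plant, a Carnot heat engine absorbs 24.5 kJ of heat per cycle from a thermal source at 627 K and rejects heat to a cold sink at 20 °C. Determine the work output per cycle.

W ≈ 13.0 kJ

T_C = 20 °C → 20 + 273.15 = 293.15 K.
Since the cycle is reversible, η = 1 − T_C/T_H = 1 − 293.15/627.00 = 0.5325.
W = η·Q_H = 0.5325 × 24.5 = 13.0 kJ.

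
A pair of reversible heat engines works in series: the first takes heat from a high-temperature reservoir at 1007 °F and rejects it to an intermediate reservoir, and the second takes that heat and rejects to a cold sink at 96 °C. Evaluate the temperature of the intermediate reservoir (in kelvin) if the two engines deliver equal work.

T_m ≈ 592.0 K

T_H = 1007 °F → (1007 − 32) × 5/9 = 541.67 °C = 814.82 K.
T_C = 96 °C → 96 + 273.15 = 369.15 K.
For reversible stages Q_m = Q_H·(T_m/T_H). Setting W₁ = Q_H(1 − T_m/T_H) equal to W₂ = Q_m(1 − T_C/T_m) = Q_H·(T_m − T_C)/T_H gives T_H − T_m = T_m − T_C, so T_m = (T_H + T_C)/2 = (814.82 + 369.15)/2 = 592.0 K.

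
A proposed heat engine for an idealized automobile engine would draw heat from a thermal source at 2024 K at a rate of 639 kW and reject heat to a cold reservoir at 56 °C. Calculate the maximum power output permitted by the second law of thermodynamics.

Ẇ_max ≈ 535 kW

T_C = 56 °C → 56 + 273.15 = 329.15 K.
No engine can exceed the Carnot limit: η_max = 1 − T_C/T_H = 1 − 329.15/2024.00 = 0.8374.
W_max = η_max · Q_H = 0.8374 × 639 = 535 kW.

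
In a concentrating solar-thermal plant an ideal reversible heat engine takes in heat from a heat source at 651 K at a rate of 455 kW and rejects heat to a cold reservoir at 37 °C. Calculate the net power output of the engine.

Ẇ ≈ 238 kW

T_C = 37 °C → 37 + 273.15 = 310.15 K.
η_rev = 1 − T_C/T_H = 1 − 310.15/651.00 = 0.5236.
W = η·Q_H = 0.5236 × 455 = 238 kW.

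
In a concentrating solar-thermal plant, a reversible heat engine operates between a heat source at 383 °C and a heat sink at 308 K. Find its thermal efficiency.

η ≈ 0.5306

T_H = 383 °C → 383 + 273.15 = 656.15 K.
η_rev = 1 − T_C/T_H = 1 − 308.00/656.15 = 0.5306.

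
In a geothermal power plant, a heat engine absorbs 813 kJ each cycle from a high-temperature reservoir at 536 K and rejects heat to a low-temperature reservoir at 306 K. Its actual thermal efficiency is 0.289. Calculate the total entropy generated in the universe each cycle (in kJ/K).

W = η·Q_H = 0.289 × 813 = 235.0 kJ, so Q_C = Q_H − W = 578.0 kJ.
Reservoir entropy changes: ΔS_H = −Q_H/T_H = −813/536.00 = -1.517 kJ/K and ΔS_C = +Q_C/T_C = 578.0/306.00 = 1.889 kJ/K.
ΔS_univ = −Q_H/T_H + Q_C/T_C = 0.372 kJ/K (> 0, since η = 0.289 < η_Carnot = 0.429).

ΔS_univ ≈ 0.372 kJ/K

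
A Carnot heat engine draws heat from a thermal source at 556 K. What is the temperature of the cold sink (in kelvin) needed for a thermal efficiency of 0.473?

T_C ≈ 293 K

From η = 1 − T_C/T_H, T_C = T_H·(1 − η) = 556.00 × (1 − 0.473) = 293 K.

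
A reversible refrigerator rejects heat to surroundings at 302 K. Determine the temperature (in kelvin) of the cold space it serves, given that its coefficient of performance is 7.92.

T_C ≈ 268 K

COP_R = T_C/(T_H − T_C) ⇒ T_C = T_H·COP_R/(1 + COP_R) = 302.00 × 7.92/(1 + 7.92) = 268 K.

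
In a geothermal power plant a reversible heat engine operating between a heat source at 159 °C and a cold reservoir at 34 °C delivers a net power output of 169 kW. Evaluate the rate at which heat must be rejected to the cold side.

T_H = 159 °C → 159 + 273.15 = 432.15 K.
T_C = 34 °C → 34 + 273.15 = 307.15 K.
Since the cycle is reversible, η = 1 − T_C/T_H = 1 − 307.15/432.15 = 0.2893.
Since Q_C/Q_H = T_C/T_H and Q_H = W/η, Q_C = W·T_C/(T_H − T_C) = 169 × 307.15/125.00 = 415 kW.

Q̇_C ≈ 415 kW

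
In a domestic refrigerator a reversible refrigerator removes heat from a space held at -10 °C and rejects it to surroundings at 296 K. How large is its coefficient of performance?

T_C = -10 °C → -10 + 273.15 = 263.15 K.
The reversible coefficient of performance is COP_R = T_C/(T_H − T_C) = 263.15/(296.00 − 263.15) = 8.011.

COP_R ≈ 8.011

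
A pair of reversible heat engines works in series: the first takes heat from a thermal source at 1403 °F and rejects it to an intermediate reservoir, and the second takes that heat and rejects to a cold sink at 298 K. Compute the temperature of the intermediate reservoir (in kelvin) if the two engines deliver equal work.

T_m ≈ 666 K

T_H = 1403 °F → (1403 − 32) × 5/9 = 761.67 °C = 1034.82 K.
For reversible stages Q_m = Q_H·(T_m/T_H). Setting W₁ = Q_H(1 − T_m/T_H) equal to W₂ = Q_m(1 − T_C/T_m) = Q_H·(T_m − T_C)/T_H gives T_H − T_m = T_m − T_C, so T_m = (T_H + T_C)/2 = (1034.82 + 298.00)/2 = 666 K.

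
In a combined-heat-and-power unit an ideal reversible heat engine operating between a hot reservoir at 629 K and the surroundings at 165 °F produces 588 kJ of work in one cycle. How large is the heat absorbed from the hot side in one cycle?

Q_H ≈ 1312 kJ

T_C = 165 °F → (165 − 32) × 5/9 = 73.89 °C = 347.04 K.
For a reversible engine, η = 1 − T_C/T_H = 1 − 347.04/629.00 = 0.4483.
Q_H = W/η = 588/0.4483 = 1312 kJ.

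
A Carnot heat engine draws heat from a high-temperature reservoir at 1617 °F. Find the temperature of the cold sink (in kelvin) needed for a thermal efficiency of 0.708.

T_C ≈ 337 K

T_H = 1617 °F → (1617 − 32) × 5/9 = 880.56 °C = 1153.71 K.
From η = 1 − T_C/T_H, T_C = T_H·(1 − η) = 1153.71 × (1 − 0.708) = 337 K.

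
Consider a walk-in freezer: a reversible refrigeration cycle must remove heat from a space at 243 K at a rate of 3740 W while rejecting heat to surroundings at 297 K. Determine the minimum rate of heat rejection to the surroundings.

For a reversible cycle Q_H/Q_C = T_H/T_C, so Q_H = Q_C·T_H/T_C = 3740 × 297.00/243.00 = 4570 W.

Q̇_H ≈ 4570 W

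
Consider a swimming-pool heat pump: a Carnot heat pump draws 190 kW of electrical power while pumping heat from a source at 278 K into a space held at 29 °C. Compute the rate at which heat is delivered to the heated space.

Q̇_H ≈ 2377 kW

T_H = 29 °C → 29 + 273.15 = 302.15 K.
The Carnot heat-pump COP is COP_HP = T_H/(T_H − T_C) = 302.15/24.15 = 12.5114.
Q_H = COP_HP · W = 12.5114 × 190 = 2377 kW.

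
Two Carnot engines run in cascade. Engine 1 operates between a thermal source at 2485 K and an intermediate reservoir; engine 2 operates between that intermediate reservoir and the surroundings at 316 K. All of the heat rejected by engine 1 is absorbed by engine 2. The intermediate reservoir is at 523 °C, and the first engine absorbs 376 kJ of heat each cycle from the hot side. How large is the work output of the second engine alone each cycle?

W₂ ≈ 72.65 kJ

T_m = 523 °C → 523 + 273.15 = 796.15 K.
Heat entering the second stage: Q_m = Q_H·(T_m/T_H) = 376 × 796.15/2485.00 = 120.5 kJ.
Second-stage efficiency η₂ = 1 − T_C/T_m = 1 − 316.00/796.15 = 0.6031, so W₂ = η₂·Q_m = 72.65 kJ.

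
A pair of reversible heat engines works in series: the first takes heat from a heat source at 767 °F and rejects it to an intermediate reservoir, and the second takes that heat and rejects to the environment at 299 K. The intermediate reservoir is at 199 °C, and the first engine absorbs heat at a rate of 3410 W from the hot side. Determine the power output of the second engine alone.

T_H = 767 °F → (767 − 32) × 5/9 = 408.33 °C = 681.48 K.
T_m = 199 °C → 199 + 273.15 = 472.15 K.
Heat entering the second stage: Q_m = Q_H·(T_m/T_H) = 3410 × 472.15/681.48 = 2363 W.
Second-stage efficiency η₂ = 1 − T_C/T_m = 1 − 299.00/472.15 = 0.3667, so W₂ = η₂·Q_m = 866.4 W.

Ẇ₂ ≈ 866.4 W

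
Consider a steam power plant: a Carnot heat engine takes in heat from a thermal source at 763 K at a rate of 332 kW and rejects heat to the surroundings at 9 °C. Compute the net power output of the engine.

Ẇ ≈ 209 kW

T_C = 9 °C → 9 + 273.15 = 282.15 K.
For a reversible engine, η = 1 − T_C/T_H = 1 − 282.15/763.00 = 0.6302.
W = η·Q_H = 0.6302 × 332 = 209 kW.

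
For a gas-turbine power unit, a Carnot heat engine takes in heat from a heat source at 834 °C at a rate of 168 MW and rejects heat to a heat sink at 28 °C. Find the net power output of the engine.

T_H = 834 °C → 834 + 273.15 = 1107.15 K.
T_C = 28 °C → 28 + 273.15 = 301.15 K.
Carnot efficiency: η = 1 − T_C/T_H = 1 − 301.15/1107.15 = 0.7280.
W = η·Q_H = 0.7280 × 168 = 122.3 MW.

Ẇ ≈ 122.3 MW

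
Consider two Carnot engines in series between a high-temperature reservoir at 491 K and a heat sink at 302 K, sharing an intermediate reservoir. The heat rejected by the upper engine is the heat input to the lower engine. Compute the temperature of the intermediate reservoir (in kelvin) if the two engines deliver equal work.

T_m ≈ 396.5 K

For reversible stages Q_m = Q_H·(T_m/T_H). Setting W₁ = Q_H(1 − T_m/T_H) equal to W₂ = Q_m(1 − T_C/T_m) = Q_H·(T_m − T_C)/T_H gives T_H − T_m = T_m − T_C, so T_m = (T_H + T_C)/2 = (491.00 + 302.00)/2 = 396.5 K.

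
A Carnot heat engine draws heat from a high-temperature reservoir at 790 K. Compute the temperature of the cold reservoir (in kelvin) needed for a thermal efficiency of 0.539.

T_C ≈ 364 K

From η = 1 − T_C/T_H, T_C = T_H·(1 − η) = 790.00 × (1 − 0.539) = 364 K.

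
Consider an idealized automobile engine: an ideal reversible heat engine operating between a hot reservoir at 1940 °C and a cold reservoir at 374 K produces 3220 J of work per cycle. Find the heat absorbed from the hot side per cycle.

Q_H ≈ 3875 J

T_H = 1940 °C → 1940 + 273.15 = 2213.15 K.
For a reversible engine, η = 1 − T_C/T_H = 1 − 374.00/2213.15 = 0.8310.
Q_H = W/η = 3220/0.8310 = 3875 J.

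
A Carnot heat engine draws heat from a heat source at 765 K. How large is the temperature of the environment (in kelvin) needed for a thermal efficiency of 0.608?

T_C ≈ 300 K

From η = 1 − T_C/T_H, T_C = T_H·(1 − η) = 765.00 × (1 − 0.608) = 300 K.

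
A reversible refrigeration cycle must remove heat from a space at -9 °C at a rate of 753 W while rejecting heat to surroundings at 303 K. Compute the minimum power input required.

T_C = -9 °C → -9 + 273.15 = 264.15 K.
For a reversible refrigerator, COP_R = T_C/(T_H − T_C) = 264.15/38.85 = 6.7992.
W = Q_C/COP_R = 753/6.7992 = 111 W.

Ẇ_in ≈ 111 W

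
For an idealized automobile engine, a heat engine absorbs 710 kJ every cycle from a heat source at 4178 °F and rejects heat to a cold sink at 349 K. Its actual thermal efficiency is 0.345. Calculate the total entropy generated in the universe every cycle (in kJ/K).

ΔS_univ ≈ 1.06 kJ/K

T_H = 4178 °F → (4178 − 32) × 5/9 = 2303.33 °C = 2576.48 K.
W = η·Q_H = 0.345 × 710 = 244.9 kJ, so Q_C = Q_H − W = 465.1 kJ.
The hot reservoir loses entropy Q_H/T_H = 710/2576.48 = 0.2756 kJ/K; the cold reservoir gains Q_C/T_C = 465.1/349.00 = 1.333 kJ/K.
ΔS_univ = −Q_H/T_H + Q_C/T_C = 1.06 kJ/K (> 0, since η = 0.345 < η_Carnot = 0.865).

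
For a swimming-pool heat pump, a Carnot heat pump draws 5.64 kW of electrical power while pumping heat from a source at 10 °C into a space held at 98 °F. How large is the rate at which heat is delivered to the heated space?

T_H = 98 °F → (98 − 32) × 5/9 = 36.67 °C = 309.82 K.
T_C = 10 °C → 10 + 273.15 = 283.15 K.
COP_HP = T_H/(T_H − T_C) = 309.82/26.67 = 11.6181.
Q_H = COP_HP · W = 11.6181 × 5.64 = 65.5 kW.

Q̇_H ≈ 65.5 kW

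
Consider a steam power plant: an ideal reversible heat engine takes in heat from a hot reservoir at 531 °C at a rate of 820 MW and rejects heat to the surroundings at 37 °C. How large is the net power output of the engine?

T_H = 531 °C → 531 + 273.15 = 804.15 K.
T_C = 37 °C → 37 + 273.15 = 310.15 K.
For a reversible engine, η = 1 − T_C/T_H = 1 − 310.15/804.15 = 0.6143.
W = η·Q_H = 0.6143 × 820 = 504 MW.

Ẇ ≈ 504 MW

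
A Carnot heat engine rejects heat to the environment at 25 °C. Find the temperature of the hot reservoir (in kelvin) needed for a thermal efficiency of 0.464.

T_H ≈ 556 K

T_C = 25 °C → 25 + 273.15 = 298.15 K.
From η = 1 − T_C/T_H, solving for T_H gives T_H = T_C/(1 − η) = 298.15/(1 − 0.464) = 556 K.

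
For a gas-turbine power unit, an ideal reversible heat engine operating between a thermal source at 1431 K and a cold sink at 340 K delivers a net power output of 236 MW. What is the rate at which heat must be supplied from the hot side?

Q̇_H ≈ 310 MW

η_rev = 1 − T_C/T_H = 1 − 340.00/1431.00 = 0.7624.
Q_H = W/η = 236/0.7624 = 310 MW.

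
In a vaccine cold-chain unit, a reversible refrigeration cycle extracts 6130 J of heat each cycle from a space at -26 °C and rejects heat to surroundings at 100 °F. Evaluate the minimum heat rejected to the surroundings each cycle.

Q_H ≈ 7710 J

T_H = 100 °F → (100 − 32) × 5/9 = 37.78 °C = 310.93 K.
T_C = -26 °C → -26 + 273.15 = 247.15 K.
For a reversible cycle Q_H/Q_C = T_H/T_C, so Q_H = Q_C·T_H/T_C = 6130 × 310.93/247.15 = 7710 J.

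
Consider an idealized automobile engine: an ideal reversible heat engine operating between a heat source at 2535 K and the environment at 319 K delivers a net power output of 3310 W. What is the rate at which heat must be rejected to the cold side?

Q̇_C ≈ 476 W

For a reversible engine, η = 1 − T_C/T_H = 1 − 319.00/2535.00 = 0.8742.
Since Q_C/Q_H = T_C/T_H and Q_H = W/η, Q_C = W·T_C/(T_H − T_C) = 3310 × 319.00/2216.00 = 476 W.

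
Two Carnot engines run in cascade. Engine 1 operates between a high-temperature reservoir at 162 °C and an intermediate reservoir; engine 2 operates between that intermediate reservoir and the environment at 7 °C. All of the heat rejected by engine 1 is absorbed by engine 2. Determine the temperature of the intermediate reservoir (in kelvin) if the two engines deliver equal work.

T_H = 162 °C → 162 + 273.15 = 435.15 K.
T_C = 7 °C → 7 + 273.15 = 280.15 K.
For reversible stages Q_m = Q_H·(T_m/T_H). Setting W₁ = Q_H(1 − T_m/T_H) equal to W₂ = Q_m(1 − T_C/T_m) = Q_H·(T_m − T_C)/T_H gives T_H − T_m = T_m − T_C, so T_m = (T_H + T_C)/2 = (435.15 + 280.15)/2 = 358 K.

T_m ≈ 358 K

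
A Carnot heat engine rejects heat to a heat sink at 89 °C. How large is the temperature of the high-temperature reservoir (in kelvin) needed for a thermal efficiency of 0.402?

T_C = 89 °C → 89 + 273.15 = 362.15 K.
From η = 1 − T_C/T_H, solving for T_H gives T_H = T_C/(1 − η) = 362.15/(1 − 0.402) = 606 K.

T_H ≈ 606 K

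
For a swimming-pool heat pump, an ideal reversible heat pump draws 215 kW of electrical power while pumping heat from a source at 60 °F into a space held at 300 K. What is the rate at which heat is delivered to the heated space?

T_C = 60 °F → (60 − 32) × 5/9 = 15.56 °C = 288.71 K.
For a reversible heat pump, COP_HP = T_H/(T_H − T_C) = 300.00/11.29 = 26.5617.
Q_H = COP_HP · W = 26.5617 × 215 = 5711 kW.

Q̇_H ≈ 5711 kW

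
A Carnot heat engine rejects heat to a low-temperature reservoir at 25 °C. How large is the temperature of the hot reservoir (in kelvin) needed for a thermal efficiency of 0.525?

T_H ≈ 627.7 K

T_C = 25 °C → 25 + 273.15 = 298.15 K.
From η = 1 − T_C/T_H, solving for T_H gives T_H = T_C/(1 − η) = 298.15/(1 − 0.525) = 627.7 K.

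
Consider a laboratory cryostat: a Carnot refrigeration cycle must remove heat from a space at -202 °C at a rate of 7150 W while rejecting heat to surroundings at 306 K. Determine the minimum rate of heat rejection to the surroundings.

T_C = -202 °C → -202 + 273.15 = 71.15 K.
For a reversible cycle Q_H/Q_C = T_H/T_C, so Q_H = Q_C·T_H/T_C = 7150 × 306.00/71.15 = 30800 W.

Q̇_H ≈ 30800 W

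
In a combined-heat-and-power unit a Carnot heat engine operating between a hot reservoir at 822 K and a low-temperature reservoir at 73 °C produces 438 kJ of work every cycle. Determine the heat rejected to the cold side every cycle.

Q_C ≈ 319 kJ

T_C = 73 °C → 73 + 273.15 = 346.15 K.
For a reversible engine, η = 1 − T_C/T_H = 1 − 346.15/822.00 = 0.5789.
Since Q_C/Q_H = T_C/T_H and Q_H = W/η, Q_C = W·T_C/(T_H − T_C) = 438 × 346.15/475.85 = 319 kJ.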